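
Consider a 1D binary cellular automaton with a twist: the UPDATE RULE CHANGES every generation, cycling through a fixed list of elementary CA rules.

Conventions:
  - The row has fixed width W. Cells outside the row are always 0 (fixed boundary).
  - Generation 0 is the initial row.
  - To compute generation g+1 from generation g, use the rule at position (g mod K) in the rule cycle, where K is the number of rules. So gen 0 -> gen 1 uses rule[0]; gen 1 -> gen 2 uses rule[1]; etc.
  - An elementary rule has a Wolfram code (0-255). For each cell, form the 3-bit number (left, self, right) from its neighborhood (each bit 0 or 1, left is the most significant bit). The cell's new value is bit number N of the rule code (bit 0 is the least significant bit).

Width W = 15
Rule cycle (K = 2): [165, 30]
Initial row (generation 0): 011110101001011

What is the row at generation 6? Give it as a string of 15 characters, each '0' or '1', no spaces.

Gen 0: 011110101001011
Gen 1 (rule 165): 001101111001100
Gen 2 (rule 30): 011001000111010
Gen 3 (rule 165): 000001010010110
Gen 4 (rule 30): 000011011110101
Gen 5 (rule 165): 111000101101111
Gen 6 (rule 30): 100101101001000

Answer: 100101101001000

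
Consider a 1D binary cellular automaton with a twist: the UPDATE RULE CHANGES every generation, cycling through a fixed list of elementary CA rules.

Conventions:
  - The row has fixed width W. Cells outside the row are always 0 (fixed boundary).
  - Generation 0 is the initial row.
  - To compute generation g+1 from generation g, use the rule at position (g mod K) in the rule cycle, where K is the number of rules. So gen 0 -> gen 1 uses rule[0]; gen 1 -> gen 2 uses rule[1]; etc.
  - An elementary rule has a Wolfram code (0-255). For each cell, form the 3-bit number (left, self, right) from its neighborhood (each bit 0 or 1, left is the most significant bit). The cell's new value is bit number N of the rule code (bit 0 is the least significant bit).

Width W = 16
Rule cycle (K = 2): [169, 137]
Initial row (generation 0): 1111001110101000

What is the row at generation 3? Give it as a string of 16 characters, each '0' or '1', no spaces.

Gen 0: 1111001110101000
Gen 1 (rule 169): 1110001101010011
Gen 2 (rule 137): 1100101000000010
Gen 3 (rule 169): 1000010011111000

Answer: 1000010011111000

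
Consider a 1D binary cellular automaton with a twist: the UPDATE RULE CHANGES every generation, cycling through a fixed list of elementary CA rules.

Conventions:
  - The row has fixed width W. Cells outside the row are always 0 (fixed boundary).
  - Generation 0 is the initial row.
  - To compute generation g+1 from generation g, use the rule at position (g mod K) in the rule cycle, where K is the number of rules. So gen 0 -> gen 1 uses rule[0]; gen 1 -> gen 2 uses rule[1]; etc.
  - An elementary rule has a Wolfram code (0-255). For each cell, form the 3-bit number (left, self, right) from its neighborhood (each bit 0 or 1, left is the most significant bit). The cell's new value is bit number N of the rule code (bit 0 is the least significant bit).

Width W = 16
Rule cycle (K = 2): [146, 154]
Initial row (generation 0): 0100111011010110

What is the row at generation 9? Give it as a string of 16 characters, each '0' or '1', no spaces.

Gen 0: 0100111011010110
Gen 1 (rule 146): 1011010000000001
Gen 2 (rule 154): 0010001000000010
Gen 3 (rule 146): 0101010100000101
Gen 4 (rule 154): 1000000010001000
Gen 5 (rule 146): 0100000101010100
Gen 6 (rule 154): 1010001000000010
Gen 7 (rule 146): 0001010100000101
Gen 8 (rule 154): 0010000010001000
Gen 9 (rule 146): 0101000101010100

Answer: 0101000101010100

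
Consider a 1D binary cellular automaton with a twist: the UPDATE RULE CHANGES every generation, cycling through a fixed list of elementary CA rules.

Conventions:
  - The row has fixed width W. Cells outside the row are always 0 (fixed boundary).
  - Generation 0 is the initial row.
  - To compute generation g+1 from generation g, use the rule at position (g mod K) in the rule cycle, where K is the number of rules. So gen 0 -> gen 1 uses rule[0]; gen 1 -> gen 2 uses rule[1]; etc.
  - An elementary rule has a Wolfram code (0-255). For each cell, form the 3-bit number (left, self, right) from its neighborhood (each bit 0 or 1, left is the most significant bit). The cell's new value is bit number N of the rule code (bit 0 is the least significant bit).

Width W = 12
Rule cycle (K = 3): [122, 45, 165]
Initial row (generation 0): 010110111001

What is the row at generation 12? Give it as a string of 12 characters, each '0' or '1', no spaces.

Gen 0: 010110111001
Gen 1 (rule 122): 101111101110
Gen 2 (rule 45): 111000011000
Gen 3 (rule 165): 010011000011
Gen 4 (rule 122): 101111100111
Gen 5 (rule 45): 111000000100
Gen 6 (rule 165): 010011110101
Gen 7 (rule 122): 101110011010
Gen 8 (rule 45): 111000010110
Gen 9 (rule 165): 010011011000
Gen 10 (rule 122): 101111111100
Gen 11 (rule 45): 111000000001
Gen 12 (rule 165): 010011111101

Answer: 010011111101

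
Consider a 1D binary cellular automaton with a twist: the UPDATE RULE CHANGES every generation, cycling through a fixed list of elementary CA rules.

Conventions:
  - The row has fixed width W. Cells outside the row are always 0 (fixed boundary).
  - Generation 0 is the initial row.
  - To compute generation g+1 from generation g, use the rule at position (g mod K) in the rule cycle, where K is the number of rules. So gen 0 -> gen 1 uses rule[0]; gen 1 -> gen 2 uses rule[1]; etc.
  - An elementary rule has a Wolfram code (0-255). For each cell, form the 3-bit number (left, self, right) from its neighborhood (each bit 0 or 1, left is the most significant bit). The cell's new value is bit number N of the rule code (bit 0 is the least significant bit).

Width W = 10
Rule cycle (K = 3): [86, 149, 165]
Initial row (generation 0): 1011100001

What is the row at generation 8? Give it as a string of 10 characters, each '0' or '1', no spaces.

Gen 0: 1011100001
Gen 1 (rule 86): 1000110011
Gen 2 (rule 149): 1110001000
Gen 3 (rule 165): 0100101011
Gen 4 (rule 86): 1111101001
Gen 5 (rule 149): 0111001101
Gen 6 (rule 165): 0010000011
Gen 7 (rule 86): 0111000101
Gen 8 (rule 149): 0010110101

Answer: 0010110101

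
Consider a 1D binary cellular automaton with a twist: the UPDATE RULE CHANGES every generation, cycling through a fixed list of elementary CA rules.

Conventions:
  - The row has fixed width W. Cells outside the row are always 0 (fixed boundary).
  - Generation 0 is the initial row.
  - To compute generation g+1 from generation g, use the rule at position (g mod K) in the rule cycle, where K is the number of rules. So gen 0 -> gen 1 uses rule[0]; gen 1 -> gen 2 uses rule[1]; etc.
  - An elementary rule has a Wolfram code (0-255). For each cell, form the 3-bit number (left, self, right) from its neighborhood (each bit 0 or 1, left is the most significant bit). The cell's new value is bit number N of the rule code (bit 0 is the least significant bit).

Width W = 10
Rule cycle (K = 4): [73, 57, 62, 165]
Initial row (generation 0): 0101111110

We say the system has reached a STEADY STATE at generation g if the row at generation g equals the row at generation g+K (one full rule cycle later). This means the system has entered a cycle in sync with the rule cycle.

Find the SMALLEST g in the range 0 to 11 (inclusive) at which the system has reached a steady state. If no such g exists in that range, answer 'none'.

Gen 0: 0101111110
Gen 1 (rule 73): 0001000010
Gen 2 (rule 57): 1100111001
Gen 3 (rule 62): 1011100111
Gen 4 (rule 165): 1101000010
Gen 5 (rule 73): 1100011000
Gen 6 (rule 57): 1011010111
Gen 7 (rule 62): 1110111100
Gen 8 (rule 165): 0101011001
Gen 9 (rule 73): 0000011000
Gen 10 (rule 57): 1111010111
Gen 11 (rule 62): 1000111100
Gen 12 (rule 165): 1010011001
Gen 13 (rule 73): 0000011000
Gen 14 (rule 57): 1111010111
Gen 15 (rule 62): 1000111100

Answer: 9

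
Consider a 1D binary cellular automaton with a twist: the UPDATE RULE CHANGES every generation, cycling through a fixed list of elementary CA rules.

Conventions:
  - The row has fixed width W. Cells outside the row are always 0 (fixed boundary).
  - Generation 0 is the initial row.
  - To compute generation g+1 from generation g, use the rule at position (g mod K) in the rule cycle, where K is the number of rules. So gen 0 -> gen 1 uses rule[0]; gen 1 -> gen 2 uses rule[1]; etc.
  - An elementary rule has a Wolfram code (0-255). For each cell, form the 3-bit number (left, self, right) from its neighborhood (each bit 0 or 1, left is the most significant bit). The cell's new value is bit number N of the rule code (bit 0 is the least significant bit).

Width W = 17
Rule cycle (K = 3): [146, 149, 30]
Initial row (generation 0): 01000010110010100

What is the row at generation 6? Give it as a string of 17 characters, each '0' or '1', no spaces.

Gen 0: 01000010110010100
Gen 1 (rule 146): 10100100001100010
Gen 2 (rule 149): 10110111100011011
Gen 3 (rule 30): 10100100010110010
Gen 4 (rule 146): 00011010100001101
Gen 5 (rule 149): 11000010111100001
Gen 6 (rule 30): 10100110100010011

Answer: 10100110100010011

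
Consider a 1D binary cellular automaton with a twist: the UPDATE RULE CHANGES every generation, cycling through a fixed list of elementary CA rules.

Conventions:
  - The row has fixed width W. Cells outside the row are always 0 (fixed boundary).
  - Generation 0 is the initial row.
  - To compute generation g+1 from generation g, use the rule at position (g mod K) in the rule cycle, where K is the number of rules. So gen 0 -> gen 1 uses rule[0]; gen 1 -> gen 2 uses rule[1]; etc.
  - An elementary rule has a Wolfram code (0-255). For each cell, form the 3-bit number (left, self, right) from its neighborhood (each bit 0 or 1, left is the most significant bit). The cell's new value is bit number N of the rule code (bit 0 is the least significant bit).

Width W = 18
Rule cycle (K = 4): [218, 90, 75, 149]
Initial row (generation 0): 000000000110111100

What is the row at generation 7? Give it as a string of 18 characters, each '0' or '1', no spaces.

Answer: 001111100001111110

Derivation:
Gen 0: 000000000110111100
Gen 1 (rule 218): 000000001110111110
Gen 2 (rule 90): 000000011010100011
Gen 3 (rule 75): 111111111000001111
Gen 4 (rule 149): 011111110111100110
Gen 5 (rule 218): 111111110111111111
Gen 6 (rule 90): 100000010100000001
Gen 7 (rule 75): 001111100001111110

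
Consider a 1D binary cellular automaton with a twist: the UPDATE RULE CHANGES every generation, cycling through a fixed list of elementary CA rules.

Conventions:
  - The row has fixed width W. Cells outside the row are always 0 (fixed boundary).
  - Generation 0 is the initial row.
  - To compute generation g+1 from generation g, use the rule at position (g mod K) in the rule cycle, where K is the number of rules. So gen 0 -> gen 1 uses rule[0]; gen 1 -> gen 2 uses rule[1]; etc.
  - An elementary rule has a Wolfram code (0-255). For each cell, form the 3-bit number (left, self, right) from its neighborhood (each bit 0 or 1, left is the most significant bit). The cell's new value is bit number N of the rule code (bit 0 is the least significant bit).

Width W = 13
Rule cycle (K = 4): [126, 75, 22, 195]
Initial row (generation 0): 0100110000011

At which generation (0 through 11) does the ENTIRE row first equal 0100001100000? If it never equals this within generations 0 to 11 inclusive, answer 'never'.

Answer: never

Derivation:
Gen 0: 0100110000011
Gen 1 (rule 126): 1111111000111
Gen 2 (rule 75): 1000001011101
Gen 3 (rule 22): 1100011000001
Gen 4 (rule 195): 0101101011110
Gen 5 (rule 126): 1111111110011
Gen 6 (rule 75): 1000000010111
Gen 7 (rule 22): 1100000110000
Gen 8 (rule 195): 0101111010111
Gen 9 (rule 126): 1111001111101
Gen 10 (rule 75): 1001011000100
Gen 11 (rule 22): 1111000101110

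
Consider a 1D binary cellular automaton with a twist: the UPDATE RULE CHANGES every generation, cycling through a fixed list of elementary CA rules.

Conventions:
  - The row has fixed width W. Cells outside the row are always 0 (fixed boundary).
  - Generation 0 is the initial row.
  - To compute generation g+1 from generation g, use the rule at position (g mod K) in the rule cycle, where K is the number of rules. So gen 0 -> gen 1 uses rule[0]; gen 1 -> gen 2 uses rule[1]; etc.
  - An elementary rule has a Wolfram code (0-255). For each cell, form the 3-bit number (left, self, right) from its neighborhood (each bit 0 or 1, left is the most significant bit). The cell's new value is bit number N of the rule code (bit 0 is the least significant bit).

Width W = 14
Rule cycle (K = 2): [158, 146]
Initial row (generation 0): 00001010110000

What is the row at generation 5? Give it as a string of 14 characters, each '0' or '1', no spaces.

Answer: 10101100110101

Derivation:
Gen 0: 00001010110000
Gen 1 (rule 158): 00011010101000
Gen 2 (rule 146): 00100000000100
Gen 3 (rule 158): 01110000001110
Gen 4 (rule 146): 10101000010101
Gen 5 (rule 158): 10101100110101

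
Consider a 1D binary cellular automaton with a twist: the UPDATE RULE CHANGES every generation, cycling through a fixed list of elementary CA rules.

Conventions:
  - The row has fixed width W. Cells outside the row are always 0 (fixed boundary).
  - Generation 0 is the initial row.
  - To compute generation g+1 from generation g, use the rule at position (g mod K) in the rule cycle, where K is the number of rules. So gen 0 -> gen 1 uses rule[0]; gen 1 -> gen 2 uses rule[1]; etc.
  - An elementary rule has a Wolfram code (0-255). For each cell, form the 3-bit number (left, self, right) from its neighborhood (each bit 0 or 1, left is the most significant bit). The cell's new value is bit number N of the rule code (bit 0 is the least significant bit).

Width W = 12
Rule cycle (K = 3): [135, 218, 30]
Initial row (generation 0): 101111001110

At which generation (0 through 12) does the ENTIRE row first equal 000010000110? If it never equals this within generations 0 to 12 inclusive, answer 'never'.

Answer: never

Derivation:
Gen 0: 101111001110
Gen 1 (rule 135): 100110010100
Gen 2 (rule 218): 011111100010
Gen 3 (rule 30): 110000010111
Gen 4 (rule 135): 000111110010
Gen 5 (rule 218): 001111111101
Gen 6 (rule 30): 011000000001
Gen 7 (rule 135): 100011111111
Gen 8 (rule 218): 010111111111
Gen 9 (rule 30): 110100000000
Gen 10 (rule 135): 000101111111
Gen 11 (rule 218): 001001111111
Gen 12 (rule 30): 011111000000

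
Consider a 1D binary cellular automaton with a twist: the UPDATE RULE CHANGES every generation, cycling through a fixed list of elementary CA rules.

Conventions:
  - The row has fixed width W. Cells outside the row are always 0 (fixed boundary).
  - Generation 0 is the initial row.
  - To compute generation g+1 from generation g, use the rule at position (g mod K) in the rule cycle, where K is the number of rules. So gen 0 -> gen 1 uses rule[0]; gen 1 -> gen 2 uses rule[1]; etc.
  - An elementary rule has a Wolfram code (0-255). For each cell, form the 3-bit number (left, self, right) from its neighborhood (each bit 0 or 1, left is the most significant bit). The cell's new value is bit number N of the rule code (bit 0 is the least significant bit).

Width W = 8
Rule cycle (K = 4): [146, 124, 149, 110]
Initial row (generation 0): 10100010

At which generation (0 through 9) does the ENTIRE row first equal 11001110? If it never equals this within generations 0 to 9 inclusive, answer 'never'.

Gen 0: 10100010
Gen 1 (rule 146): 00010101
Gen 2 (rule 124): 00011111
Gen 3 (rule 149): 11001110
Gen 4 (rule 110): 11011010
Gen 5 (rule 146): 00000001
Gen 6 (rule 124): 00000001
Gen 7 (rule 149): 11111101
Gen 8 (rule 110): 10000111
Gen 9 (rule 146): 01001010

Answer: 3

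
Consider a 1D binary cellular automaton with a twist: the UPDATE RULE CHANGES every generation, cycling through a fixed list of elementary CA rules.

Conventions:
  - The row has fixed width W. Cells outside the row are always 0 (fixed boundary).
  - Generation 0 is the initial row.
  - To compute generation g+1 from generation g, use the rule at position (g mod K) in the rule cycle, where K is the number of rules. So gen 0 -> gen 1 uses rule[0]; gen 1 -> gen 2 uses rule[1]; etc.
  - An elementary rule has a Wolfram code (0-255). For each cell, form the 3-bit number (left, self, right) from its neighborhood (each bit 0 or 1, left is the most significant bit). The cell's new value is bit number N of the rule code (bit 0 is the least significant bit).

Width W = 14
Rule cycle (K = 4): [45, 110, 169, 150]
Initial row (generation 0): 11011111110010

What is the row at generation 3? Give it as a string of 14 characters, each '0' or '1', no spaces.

Answer: 11100111110100

Derivation:
Gen 0: 11011111110010
Gen 1 (rule 45): 10110000000010
Gen 2 (rule 110): 11110000000110
Gen 3 (rule 169): 11100111110100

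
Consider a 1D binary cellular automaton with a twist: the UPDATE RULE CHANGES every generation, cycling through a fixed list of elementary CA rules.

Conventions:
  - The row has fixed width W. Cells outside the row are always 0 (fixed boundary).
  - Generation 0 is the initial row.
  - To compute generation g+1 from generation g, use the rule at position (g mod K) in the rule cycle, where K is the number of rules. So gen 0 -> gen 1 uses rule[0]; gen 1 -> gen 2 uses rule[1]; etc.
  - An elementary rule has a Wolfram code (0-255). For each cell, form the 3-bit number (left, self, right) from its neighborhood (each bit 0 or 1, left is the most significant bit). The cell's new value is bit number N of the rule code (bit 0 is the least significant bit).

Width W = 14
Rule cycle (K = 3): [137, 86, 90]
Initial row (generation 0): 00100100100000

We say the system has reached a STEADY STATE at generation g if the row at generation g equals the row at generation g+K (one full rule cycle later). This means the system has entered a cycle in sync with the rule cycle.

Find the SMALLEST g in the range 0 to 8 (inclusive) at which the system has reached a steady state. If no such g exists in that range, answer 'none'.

Gen 0: 00100100100000
Gen 1 (rule 137): 10000000001111
Gen 2 (rule 86): 11000000010001
Gen 3 (rule 90): 11100000101010
Gen 4 (rule 137): 11001110000000
Gen 5 (rule 86): 01110011000000
Gen 6 (rule 90): 11011111100000
Gen 7 (rule 137): 10011111001111
Gen 8 (rule 86): 11100001110001
Gen 9 (rule 90): 10110011011010
Gen 10 (rule 137): 00100010010000
Gen 11 (rule 86): 01110111111000

Answer: none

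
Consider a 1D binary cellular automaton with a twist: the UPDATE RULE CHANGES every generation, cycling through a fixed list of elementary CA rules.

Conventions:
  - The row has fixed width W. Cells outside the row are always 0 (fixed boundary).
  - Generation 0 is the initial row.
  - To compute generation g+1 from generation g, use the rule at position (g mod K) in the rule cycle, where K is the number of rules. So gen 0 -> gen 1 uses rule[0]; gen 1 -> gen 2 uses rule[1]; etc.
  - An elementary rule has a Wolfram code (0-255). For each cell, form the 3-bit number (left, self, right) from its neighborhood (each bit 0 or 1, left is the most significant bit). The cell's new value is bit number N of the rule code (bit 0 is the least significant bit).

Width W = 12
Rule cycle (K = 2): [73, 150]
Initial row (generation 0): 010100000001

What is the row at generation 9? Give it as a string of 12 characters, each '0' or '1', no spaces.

Answer: 000000011000

Derivation:
Gen 0: 010100000001
Gen 1 (rule 73): 000001111100
Gen 2 (rule 150): 000010111010
Gen 3 (rule 73): 111000101000
Gen 4 (rule 150): 010101101100
Gen 5 (rule 73): 000001101101
Gen 6 (rule 150): 000010000001
Gen 7 (rule 73): 111000111100
Gen 8 (rule 150): 010101011010
Gen 9 (rule 73): 000000011000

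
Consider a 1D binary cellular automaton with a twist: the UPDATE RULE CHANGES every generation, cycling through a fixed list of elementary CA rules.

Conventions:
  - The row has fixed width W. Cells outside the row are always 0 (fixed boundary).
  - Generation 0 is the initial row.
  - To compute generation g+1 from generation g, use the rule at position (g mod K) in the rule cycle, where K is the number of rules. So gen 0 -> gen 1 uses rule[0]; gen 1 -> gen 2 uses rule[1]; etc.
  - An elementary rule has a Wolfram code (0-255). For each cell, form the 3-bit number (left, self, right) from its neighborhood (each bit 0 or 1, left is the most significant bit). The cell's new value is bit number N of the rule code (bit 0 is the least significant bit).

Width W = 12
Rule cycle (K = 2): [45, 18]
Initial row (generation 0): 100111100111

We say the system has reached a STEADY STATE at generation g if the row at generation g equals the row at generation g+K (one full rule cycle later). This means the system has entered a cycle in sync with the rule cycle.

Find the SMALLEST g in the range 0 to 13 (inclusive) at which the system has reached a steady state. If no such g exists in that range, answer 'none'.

Gen 0: 100111100111
Gen 1 (rule 45): 100100000100
Gen 2 (rule 18): 011010001010
Gen 3 (rule 45): 010110101110
Gen 4 (rule 18): 100000000001
Gen 5 (rule 45): 101111111101
Gen 6 (rule 18): 000000000000
Gen 7 (rule 45): 111111111111
Gen 8 (rule 18): 000000000000
Gen 9 (rule 45): 111111111111
Gen 10 (rule 18): 000000000000
Gen 11 (rule 45): 111111111111
Gen 12 (rule 18): 000000000000
Gen 13 (rule 45): 111111111111
Gen 14 (rule 18): 000000000000
Gen 15 (rule 45): 111111111111

Answer: 6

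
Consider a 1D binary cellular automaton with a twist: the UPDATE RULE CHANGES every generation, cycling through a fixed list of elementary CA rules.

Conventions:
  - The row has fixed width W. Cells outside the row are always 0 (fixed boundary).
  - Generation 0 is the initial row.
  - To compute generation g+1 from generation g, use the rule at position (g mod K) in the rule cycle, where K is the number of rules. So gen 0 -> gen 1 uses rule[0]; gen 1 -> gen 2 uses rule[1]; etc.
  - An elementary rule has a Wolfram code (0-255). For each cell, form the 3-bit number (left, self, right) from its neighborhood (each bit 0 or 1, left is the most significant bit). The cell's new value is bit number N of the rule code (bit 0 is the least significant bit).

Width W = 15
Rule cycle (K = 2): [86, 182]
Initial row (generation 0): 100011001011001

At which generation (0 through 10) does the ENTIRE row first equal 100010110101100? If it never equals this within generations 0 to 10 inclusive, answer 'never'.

Answer: never

Derivation:
Gen 0: 100011001011001
Gen 1 (rule 86): 110101111001111
Gen 2 (rule 182): 001110110110110
Gen 3 (rule 86): 010010010010011
Gen 4 (rule 182): 111111111111100
Gen 5 (rule 86): 000000000000110
Gen 6 (rule 182): 000000000001001
Gen 7 (rule 86): 000000000011111
Gen 8 (rule 182): 000000000101110
Gen 9 (rule 86): 000000001100011
Gen 10 (rule 182): 000000010010100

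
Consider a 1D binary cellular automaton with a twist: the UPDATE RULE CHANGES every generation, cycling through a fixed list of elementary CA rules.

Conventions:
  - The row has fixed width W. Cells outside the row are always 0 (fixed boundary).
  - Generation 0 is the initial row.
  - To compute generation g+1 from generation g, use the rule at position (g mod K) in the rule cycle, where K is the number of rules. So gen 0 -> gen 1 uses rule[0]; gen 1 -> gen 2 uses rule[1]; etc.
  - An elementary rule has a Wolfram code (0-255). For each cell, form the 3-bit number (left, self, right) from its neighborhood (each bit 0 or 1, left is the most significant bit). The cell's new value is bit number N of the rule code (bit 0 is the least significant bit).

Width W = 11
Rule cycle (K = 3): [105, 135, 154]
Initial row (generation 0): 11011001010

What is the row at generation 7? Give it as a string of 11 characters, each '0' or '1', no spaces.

Gen 0: 11011001010
Gen 1 (rule 105): 11111000100
Gen 2 (rule 135): 01110011101
Gen 3 (rule 154): 11101111000
Gen 4 (rule 105): 10111001011
Gen 5 (rule 135): 10010011000
Gen 6 (rule 154): 01101110100
Gen 7 (rule 105): 01111011001

Answer: 01111011001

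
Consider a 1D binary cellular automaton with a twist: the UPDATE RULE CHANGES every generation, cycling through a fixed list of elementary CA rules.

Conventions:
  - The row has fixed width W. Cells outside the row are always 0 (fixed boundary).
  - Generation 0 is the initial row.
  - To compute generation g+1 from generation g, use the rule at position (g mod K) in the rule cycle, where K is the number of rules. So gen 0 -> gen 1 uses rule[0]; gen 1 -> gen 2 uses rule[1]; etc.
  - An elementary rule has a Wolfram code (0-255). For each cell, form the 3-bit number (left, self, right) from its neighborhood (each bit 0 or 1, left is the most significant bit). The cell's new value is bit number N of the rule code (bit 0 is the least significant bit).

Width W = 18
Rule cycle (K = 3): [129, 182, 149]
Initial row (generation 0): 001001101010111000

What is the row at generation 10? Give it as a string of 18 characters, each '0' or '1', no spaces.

Answer: 000011000000000000

Derivation:
Gen 0: 001001101010111000
Gen 1 (rule 129): 100000000000010011
Gen 2 (rule 182): 110000000000111100
Gen 3 (rule 149): 001111111110011011
Gen 4 (rule 129): 100111111100000000
Gen 5 (rule 182): 111011111010000000
Gen 6 (rule 149): 010001110011111111
Gen 7 (rule 129): 000100100001111110
Gen 8 (rule 182): 001111110010111101
Gen 9 (rule 149): 100111101010011001
Gen 10 (rule 129): 000011000000000000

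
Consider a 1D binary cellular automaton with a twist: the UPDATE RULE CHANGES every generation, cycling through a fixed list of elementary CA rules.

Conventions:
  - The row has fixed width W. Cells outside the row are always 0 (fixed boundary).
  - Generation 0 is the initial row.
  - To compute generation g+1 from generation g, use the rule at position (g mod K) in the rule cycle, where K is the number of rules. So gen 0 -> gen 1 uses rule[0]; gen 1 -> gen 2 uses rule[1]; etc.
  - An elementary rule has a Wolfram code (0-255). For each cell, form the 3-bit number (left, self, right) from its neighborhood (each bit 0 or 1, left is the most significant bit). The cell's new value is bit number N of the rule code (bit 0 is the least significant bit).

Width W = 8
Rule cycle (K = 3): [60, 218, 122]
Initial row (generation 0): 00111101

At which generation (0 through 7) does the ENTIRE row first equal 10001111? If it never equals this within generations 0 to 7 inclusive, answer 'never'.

Gen 0: 00111101
Gen 1 (rule 60): 00100011
Gen 2 (rule 218): 01010111
Gen 3 (rule 122): 10101101
Gen 4 (rule 60): 11111011
Gen 5 (rule 218): 11111011
Gen 6 (rule 122): 10001111
Gen 7 (rule 60): 11001000

Answer: 6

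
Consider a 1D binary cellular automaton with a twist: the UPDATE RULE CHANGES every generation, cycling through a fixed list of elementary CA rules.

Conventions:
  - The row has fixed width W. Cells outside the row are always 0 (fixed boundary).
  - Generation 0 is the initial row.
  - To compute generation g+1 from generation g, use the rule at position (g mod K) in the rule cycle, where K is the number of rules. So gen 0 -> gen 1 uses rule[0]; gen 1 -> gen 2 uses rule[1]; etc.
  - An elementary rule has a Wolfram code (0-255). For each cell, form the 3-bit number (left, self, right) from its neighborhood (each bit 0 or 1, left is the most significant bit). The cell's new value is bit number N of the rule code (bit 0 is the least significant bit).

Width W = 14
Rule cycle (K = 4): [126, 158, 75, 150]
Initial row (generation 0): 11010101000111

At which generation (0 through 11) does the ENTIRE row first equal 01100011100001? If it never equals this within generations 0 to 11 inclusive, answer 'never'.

Gen 0: 11010101000111
Gen 1 (rule 126): 11111111101101
Gen 2 (rule 158): 11111111001001
Gen 3 (rule 75): 10000001010010
Gen 4 (rule 150): 11000011011111
Gen 5 (rule 126): 11100111110001
Gen 6 (rule 158): 11011111101011
Gen 7 (rule 75): 11010000100011
Gen 8 (rule 150): 00011001110100
Gen 9 (rule 126): 00111111011110
Gen 10 (rule 158): 01111110011101
Gen 11 (rule 75): 11000010110100

Answer: never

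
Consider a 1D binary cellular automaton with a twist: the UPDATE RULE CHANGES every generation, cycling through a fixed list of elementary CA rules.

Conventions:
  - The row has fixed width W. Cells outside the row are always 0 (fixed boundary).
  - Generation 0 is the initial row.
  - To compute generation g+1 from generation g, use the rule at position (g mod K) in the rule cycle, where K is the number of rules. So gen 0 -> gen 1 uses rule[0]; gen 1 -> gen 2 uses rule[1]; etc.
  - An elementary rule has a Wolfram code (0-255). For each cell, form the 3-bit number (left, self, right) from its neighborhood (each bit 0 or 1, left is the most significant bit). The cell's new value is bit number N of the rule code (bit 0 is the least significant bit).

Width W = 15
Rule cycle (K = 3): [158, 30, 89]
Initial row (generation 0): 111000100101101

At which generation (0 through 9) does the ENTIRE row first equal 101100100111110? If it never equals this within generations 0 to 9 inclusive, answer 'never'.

Answer: never

Derivation:
Gen 0: 111000100101101
Gen 1 (rule 158): 110101111101001
Gen 2 (rule 30): 100101000001111
Gen 3 (rule 89): 010000111101001
Gen 4 (rule 158): 111001111001111
Gen 5 (rule 30): 100111000111000
Gen 6 (rule 89): 010101110101111
Gen 7 (rule 158): 110101100101110
Gen 8 (rule 30): 100101011101001
Gen 9 (rule 89): 010000010100100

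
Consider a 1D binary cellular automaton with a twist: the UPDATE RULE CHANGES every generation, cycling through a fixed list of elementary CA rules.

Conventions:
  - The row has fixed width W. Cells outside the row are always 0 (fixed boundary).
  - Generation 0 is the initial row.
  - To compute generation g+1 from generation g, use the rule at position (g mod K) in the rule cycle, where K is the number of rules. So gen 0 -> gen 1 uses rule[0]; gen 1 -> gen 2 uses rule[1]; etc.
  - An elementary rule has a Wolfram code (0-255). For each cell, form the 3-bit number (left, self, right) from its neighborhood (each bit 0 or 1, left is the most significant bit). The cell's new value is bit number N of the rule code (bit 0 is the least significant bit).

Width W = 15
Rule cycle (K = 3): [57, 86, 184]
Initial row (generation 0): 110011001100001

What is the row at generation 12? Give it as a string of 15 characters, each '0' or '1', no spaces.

Answer: 010101010101010

Derivation:
Gen 0: 110011001100001
Gen 1 (rule 57): 101010101011100
Gen 2 (rule 86): 101010101000110
Gen 3 (rule 184): 010101010100101
Gen 4 (rule 57): 001010101010010
Gen 5 (rule 86): 011010101011111
Gen 6 (rule 184): 010101010111110
Gen 7 (rule 57): 001010101100001
Gen 8 (rule 86): 011010100110011
Gen 9 (rule 184): 010101010101010
Gen 10 (rule 57): 001010101010101
Gen 11 (rule 86): 011010101010101
Gen 12 (rule 184): 010101010101010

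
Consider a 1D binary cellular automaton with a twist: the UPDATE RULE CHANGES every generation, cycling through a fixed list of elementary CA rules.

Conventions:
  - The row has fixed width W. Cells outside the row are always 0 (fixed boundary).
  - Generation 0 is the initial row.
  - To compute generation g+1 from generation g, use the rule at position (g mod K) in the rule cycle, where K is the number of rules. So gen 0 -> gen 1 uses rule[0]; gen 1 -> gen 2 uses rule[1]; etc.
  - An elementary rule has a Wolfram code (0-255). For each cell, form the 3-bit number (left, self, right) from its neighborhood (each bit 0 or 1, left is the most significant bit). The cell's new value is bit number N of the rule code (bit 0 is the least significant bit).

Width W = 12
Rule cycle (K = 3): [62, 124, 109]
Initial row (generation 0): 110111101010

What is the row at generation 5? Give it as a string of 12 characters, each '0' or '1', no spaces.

Answer: 111100000001

Derivation:
Gen 0: 110111101010
Gen 1 (rule 62): 101100011111
Gen 2 (rule 124): 111110010001
Gen 3 (rule 109): 100010010101
Gen 4 (rule 62): 110111111111
Gen 5 (rule 124): 111100000001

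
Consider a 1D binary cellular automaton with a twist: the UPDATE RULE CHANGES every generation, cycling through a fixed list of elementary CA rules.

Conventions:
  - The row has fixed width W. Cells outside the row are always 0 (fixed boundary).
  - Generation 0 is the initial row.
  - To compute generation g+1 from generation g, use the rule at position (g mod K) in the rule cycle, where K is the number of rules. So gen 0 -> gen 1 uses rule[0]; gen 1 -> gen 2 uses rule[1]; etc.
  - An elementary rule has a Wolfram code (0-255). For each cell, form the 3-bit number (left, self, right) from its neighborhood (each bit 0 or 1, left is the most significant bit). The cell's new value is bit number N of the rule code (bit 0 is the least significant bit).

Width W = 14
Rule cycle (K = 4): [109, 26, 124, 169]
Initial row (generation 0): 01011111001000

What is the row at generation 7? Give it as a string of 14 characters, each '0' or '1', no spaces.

Answer: 11001100111001

Derivation:
Gen 0: 01011111001000
Gen 1 (rule 109): 01110001001011
Gen 2 (rule 26): 11001010110010
Gen 3 (rule 124): 11101111111011
Gen 4 (rule 169): 11011111110110
Gen 5 (rule 109): 11110000011110
Gen 6 (rule 26): 10001000110001
Gen 7 (rule 124): 11001100111001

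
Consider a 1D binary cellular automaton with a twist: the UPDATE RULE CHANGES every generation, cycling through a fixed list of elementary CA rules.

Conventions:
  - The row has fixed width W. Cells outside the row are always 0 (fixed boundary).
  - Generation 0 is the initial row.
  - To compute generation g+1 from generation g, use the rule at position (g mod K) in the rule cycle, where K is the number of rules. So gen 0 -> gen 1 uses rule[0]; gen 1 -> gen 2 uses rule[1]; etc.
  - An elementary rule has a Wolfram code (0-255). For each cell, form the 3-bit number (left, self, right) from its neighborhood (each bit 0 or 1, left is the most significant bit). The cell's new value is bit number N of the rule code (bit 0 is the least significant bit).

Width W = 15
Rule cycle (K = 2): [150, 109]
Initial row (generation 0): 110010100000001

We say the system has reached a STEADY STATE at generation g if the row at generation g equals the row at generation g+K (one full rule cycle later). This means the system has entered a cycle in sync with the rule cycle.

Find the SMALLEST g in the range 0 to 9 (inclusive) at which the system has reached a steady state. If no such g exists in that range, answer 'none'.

Gen 0: 110010100000001
Gen 1 (rule 150): 001110110000011
Gen 2 (rule 109): 101011110111011
Gen 3 (rule 150): 101001100010000
Gen 4 (rule 109): 111001101010111
Gen 5 (rule 150): 010110001010010
Gen 6 (rule 109): 011110101110010
Gen 7 (rule 150): 101100100101111
Gen 8 (rule 109): 111100100111001
Gen 9 (rule 150): 011011111010111
Gen 10 (rule 109): 011110001111101
Gen 11 (rule 150): 101101010111001

Answer: none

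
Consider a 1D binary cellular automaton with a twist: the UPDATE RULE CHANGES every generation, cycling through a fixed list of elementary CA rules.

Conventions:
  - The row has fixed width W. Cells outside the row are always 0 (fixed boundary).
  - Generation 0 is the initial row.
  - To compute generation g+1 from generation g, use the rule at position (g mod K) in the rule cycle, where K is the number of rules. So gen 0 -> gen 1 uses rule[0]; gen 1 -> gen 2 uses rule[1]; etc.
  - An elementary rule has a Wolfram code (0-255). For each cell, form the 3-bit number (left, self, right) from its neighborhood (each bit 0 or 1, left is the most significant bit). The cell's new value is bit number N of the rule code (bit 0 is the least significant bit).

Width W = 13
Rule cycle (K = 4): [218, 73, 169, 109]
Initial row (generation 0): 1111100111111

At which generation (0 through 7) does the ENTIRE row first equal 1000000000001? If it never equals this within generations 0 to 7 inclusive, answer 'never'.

Answer: 2

Derivation:
Gen 0: 1111100111111
Gen 1 (rule 218): 1111111111111
Gen 2 (rule 73): 1000000000001
Gen 3 (rule 169): 0011111111100
Gen 4 (rule 109): 1010000000101
Gen 5 (rule 218): 0001000001000
Gen 6 (rule 73): 1100011100011
Gen 7 (rule 169): 1001011001010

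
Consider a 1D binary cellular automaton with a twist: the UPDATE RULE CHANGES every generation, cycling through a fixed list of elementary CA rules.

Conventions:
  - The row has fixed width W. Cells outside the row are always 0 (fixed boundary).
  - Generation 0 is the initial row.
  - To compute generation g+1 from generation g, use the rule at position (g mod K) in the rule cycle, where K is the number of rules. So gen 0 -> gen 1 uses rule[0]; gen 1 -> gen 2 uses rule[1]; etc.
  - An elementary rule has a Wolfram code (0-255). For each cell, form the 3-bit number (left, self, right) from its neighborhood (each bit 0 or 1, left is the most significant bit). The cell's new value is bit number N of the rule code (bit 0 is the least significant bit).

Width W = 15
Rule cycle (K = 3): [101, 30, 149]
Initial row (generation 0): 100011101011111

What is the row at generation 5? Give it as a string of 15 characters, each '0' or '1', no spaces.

Answer: 101000111001010

Derivation:
Gen 0: 100011101011111
Gen 1 (rule 101): 101000111100001
Gen 2 (rule 30): 101101100010011
Gen 3 (rule 149): 100000011011000
Gen 4 (rule 101): 101111001101011
Gen 5 (rule 30): 101000111001010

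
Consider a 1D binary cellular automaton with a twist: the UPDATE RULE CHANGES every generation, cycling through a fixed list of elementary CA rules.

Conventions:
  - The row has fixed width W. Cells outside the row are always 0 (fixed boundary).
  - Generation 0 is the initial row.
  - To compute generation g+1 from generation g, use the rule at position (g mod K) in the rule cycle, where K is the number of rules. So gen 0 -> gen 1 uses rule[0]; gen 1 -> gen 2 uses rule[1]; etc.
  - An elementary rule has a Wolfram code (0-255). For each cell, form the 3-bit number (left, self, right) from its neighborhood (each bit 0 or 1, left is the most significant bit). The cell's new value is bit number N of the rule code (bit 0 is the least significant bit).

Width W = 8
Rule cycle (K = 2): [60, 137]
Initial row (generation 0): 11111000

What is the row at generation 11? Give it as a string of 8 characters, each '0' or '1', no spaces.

Gen 0: 11111000
Gen 1 (rule 60): 10000100
Gen 2 (rule 137): 00110001
Gen 3 (rule 60): 00101001
Gen 4 (rule 137): 10000000
Gen 5 (rule 60): 11000000
Gen 6 (rule 137): 10011111
Gen 7 (rule 60): 11010000
Gen 8 (rule 137): 10000111
Gen 9 (rule 60): 11000100
Gen 10 (rule 137): 10010001
Gen 11 (rule 60): 11011001

Answer: 11011001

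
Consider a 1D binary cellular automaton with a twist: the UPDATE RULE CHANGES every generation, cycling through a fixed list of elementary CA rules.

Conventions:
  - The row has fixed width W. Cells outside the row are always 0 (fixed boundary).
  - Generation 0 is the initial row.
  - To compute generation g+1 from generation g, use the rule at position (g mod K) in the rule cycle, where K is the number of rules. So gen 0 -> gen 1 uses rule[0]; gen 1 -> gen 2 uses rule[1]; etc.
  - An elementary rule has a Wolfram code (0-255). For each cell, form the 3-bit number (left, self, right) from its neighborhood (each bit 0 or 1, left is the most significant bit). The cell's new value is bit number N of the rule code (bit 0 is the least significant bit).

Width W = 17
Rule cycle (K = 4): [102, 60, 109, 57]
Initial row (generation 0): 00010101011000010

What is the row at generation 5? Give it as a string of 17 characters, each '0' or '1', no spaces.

Gen 0: 00010101011000010
Gen 1 (rule 102): 00111111101000110
Gen 2 (rule 60): 00100000011100101
Gen 3 (rule 109): 10101111010100111
Gen 4 (rule 57): 01011000101010100
Gen 5 (rule 102): 11101001111111100

Answer: 11101001111111100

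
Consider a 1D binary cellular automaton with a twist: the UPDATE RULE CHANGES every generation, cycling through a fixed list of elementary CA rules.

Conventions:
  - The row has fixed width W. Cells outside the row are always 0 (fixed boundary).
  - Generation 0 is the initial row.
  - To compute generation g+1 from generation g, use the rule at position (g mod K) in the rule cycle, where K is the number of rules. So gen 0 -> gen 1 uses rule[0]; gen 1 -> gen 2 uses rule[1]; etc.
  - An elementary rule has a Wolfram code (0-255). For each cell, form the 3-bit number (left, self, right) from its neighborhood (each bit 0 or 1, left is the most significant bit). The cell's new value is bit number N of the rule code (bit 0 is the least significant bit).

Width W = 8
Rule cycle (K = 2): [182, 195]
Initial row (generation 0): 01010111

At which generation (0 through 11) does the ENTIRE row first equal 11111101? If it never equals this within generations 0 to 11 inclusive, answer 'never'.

Gen 0: 01010111
Gen 1 (rule 182): 11111010
Gen 2 (rule 195): 01111000
Gen 3 (rule 182): 10110100
Gen 4 (rule 195): 00010001
Gen 5 (rule 182): 00111011
Gen 6 (rule 195): 11011001
Gen 7 (rule 182): 00100111
Gen 8 (rule 195): 11001011
Gen 9 (rule 182): 00111100
Gen 10 (rule 195): 11011101
Gen 11 (rule 182): 00101011

Answer: never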